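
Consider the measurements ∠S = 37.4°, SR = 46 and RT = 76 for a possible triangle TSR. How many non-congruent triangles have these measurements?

1

SR·sin S = 46·sin(37.4°) ≈ 27.94.
Since RT ≥ SR, exactly one triangle exists.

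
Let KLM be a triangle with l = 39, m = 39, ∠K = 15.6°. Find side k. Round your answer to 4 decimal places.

By the law of cosines, k² = l² + m² − 2·l·m·cos K = 112.06, so k ≈ 10.586.

10.5858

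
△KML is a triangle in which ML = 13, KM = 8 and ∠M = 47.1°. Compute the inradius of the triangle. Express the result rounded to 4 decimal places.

r ≈ 2.4929

By the law of cosines, LK² = KM² + ML² − 2·KM·ML·cos M = 91.41, so LK ≈ 9.5609.
Area = ½·KM·ML·sin M ≈ 38.092.
Semiperimeter s = (13+9.5609+8)/2 = 15.28.
Inradius = area/s = 38.092/15.28 ≈ 2.4929.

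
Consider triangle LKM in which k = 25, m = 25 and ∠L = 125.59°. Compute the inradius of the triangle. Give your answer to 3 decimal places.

By the law of cosines, l² = k² + m² − 2·k·m·cos L = 1977.5, so l ≈ 44.469.
Area = ½·k·m·sin L ≈ 254.13.
Semiperimeter s = (44.469+25+25)/2 = 47.234.
Inradius = area/s = 254.13/47.234 ≈ 5.3801.

5.380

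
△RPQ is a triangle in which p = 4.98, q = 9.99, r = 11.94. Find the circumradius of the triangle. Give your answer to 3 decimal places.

6.070

By the law of cosines, cos R = (p² + q² − r²) / (2·p·q) ≈ -0.18053, so ∠R ≈ 100.40°.
Circumradius = r/(2 sin R) ≈ 6.0697.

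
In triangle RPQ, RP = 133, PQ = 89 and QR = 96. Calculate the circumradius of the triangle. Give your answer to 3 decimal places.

By the law of cosines, cos R = (QR² + RP² − PQ²) / (2·QR·RP) ≈ 0.74342, so ∠R ≈ 41.98°.
Circumradius = PQ/(2 sin R) ≈ 66.535.

66.535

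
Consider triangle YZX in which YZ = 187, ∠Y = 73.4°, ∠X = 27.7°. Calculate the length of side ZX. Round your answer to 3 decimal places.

385.521

The third angle is ∠Z = 180° − ∠X − ∠Y = 78.90°.
Law of sines: ZX = YZ·sin Y/sin X ≈ 385.52.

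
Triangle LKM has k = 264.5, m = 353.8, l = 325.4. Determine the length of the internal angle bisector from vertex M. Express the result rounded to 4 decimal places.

By the law of cosines, cos M = (l² + k² − m²) / (2·l·k) ≈ 0.29436, so ∠M ≈ 72.88°.
The bisector from M has length 2·l·k·cos(∠M/2)/(l+k) ≈ 234.75.

234.7514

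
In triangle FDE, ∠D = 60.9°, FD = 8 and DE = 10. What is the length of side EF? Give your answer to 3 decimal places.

9.284

By the law of cosines, EF² = FD² + DE² − 2·FD·DE·cos D = 86.186, so EF ≈ 9.2837.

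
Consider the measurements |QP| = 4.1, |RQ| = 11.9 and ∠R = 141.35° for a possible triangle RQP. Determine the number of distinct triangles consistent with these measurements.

0

|RQ|·sin R = 11.9·sin(141.35°) ≈ 7.432.
Since ∠R is not acute, a triangle exists only if |QP| > |RQ|; here |QP| ≤ |RQ|, so there is no triangle.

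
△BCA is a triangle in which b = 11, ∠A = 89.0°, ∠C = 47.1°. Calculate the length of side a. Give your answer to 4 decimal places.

15.8614

The third angle is ∠B = 180° − ∠C − ∠A = 43.90°.
Law of sines: a = b·sin A/sin B ≈ 15.861.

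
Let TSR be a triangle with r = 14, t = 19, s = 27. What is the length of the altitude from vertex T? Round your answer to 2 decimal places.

Semiperimeter p = (19 + 27 + 14)/2 = 30.
Heron's formula: area = √(30·11·3·16) ≈ 125.86.
The altitude from T has length 2·area/t ≈ 13.248.

13.25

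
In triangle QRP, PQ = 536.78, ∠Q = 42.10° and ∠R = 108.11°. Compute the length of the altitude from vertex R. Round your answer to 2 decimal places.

The third angle is ∠P = 180° − ∠Q − ∠R = 29.79°.
Law of sines: RP = PQ·sin Q/sin R ≈ 378.63.
Law of sines: QR = PQ·sin P/sin R ≈ 280.58.
Area = ½·PQ·RP·sin P ≈ 50487.
The altitude from R has length 2·area/PQ ≈ 188.11.

h_R ≈ 188.11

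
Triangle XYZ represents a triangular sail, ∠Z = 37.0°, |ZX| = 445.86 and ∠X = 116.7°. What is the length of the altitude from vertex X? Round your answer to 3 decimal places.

The third angle is ∠Y = 180° − ∠Z − ∠X = 26.30°.
Law of sines: |YZ| = |ZX|·sin X/sin Y ≈ 898.99.
Law of sines: |XY| = |ZX|·sin Z/sin Y ≈ 605.6.
Area = ½·|ZX|·|YZ|·sin Z ≈ 1.2061e+05.
The altitude from X has length 2·area/|YZ| ≈ 268.33.

268.325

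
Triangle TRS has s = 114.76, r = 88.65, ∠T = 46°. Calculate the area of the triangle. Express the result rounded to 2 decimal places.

3659.09

Area = ½·r·s·sin T ≈ 3659.1.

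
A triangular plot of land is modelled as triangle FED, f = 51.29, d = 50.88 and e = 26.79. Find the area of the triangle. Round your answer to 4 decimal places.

660.2637

Semiperimeter s = (51.29 + 26.79 + 50.88)/2 = 64.48.
Heron's formula: area = √(64.48·13.19·37.69·13.6) ≈ 660.26.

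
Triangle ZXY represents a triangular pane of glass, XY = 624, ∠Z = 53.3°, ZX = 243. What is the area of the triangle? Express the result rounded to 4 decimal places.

Law of sines: sin Y = ZX·sin Z/XY ≈ 0.31223.
Since XY ≥ ZX, only the acute value applies: ∠Y ≈ 18.19°.
Then ∠X = 180° − ∠Z − ∠Y ≈ 108.51°.
Law of sines gives YZ = XY·sin X/sin Z ≈ 738.03.
Area = ½·XY·ZX·sin X ≈ 71895.

area ≈ 71895.4474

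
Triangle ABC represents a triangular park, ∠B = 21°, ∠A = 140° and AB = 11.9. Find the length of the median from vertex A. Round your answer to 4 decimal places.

4.3120

The third angle is ∠C = 180° − ∠A − ∠B = 19.00°.
Law of sines: BC = AB·sin A/sin C ≈ 23.495.
Law of sines: CA = AB·sin B/sin C ≈ 13.099.
Median from A: ½√(2·CA² + 2·AB² − BC²) ≈ 4.312.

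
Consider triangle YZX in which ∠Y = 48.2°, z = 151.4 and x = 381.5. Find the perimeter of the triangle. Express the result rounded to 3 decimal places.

By the law of cosines, y² = z² + x² − 2·z·x·cos Y = 91468, so y ≈ 302.44.
Semiperimeter s = (302.44+151.4+381.5)/2 = 417.67.
Perimeter = 302.44 + 151.4 + 381.5 = 835.34.

perimeter ≈ 835.336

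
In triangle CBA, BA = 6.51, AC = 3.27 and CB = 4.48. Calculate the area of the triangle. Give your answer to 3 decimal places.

Semiperimeter s = (6.51 + 3.27 + 4.48)/2 = 7.13.
Heron's formula: area = √(7.13·0.62·3.86·2.65) ≈ 6.7245.

area ≈ 6.724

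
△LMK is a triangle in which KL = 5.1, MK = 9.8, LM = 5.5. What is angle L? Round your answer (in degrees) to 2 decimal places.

By the law of cosines, cos L = (KL² + LM² − MK²) / (2·KL·LM) ≈ -0.70909, so ∠L ≈ 135.16°.

135.16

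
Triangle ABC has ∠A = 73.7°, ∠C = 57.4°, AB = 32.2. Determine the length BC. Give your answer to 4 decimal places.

The third angle is ∠B = 180° − ∠C − ∠A = 48.90°.
Law of sines: BC = AB·sin A/sin C ≈ 36.685.

36.6854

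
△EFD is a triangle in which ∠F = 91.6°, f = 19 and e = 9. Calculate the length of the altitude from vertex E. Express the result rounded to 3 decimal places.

16.477

Law of sines: sin E = e·sin F/f ≈ 0.47350.
Since f ≥ e, only the acute value applies: ∠E ≈ 28.26°.
Then ∠D = 180° − ∠F − ∠E ≈ 60.14°.
Law of sines gives d = f·sin D/sin F ≈ 16.484.
Area = ½·f·e·sin D ≈ 74.148.
The altitude from E has length 2·area/e ≈ 16.477.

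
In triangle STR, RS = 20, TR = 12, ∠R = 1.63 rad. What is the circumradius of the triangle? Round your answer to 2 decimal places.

By the law of cosines, ST² = TR² + RS² − 2·TR·RS·cos R = 572.4, so ST ≈ 23.925.
Area = ½·TR·RS·sin R ≈ 119.79.
Circumradius = ST/(2 sin R) ≈ 11.983.

11.98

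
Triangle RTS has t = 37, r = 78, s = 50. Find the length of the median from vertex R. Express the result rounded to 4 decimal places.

m_R ≈ 20.3347

Median from R: ½√(2·t² + 2·s² − r²) ≈ 20.335.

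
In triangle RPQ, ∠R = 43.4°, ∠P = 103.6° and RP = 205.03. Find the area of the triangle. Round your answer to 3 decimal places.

area ≈ 25772.524

The third angle is ∠Q = 180° − ∠R − ∠P = 33.00°.
Law of sines: PQ = RP·sin R/sin Q ≈ 258.65.
Law of sines: QR = RP·sin P/sin Q ≈ 365.9.
Area = ½·RP·PQ·sin P ≈ 25773.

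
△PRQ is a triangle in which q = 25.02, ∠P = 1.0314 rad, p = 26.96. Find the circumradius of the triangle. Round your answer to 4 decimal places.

15.7106

Law of sines: sin Q = q·sin P/p ≈ 0.79628.
Since p ≥ q, only the acute value applies: ∠Q ≈ 0.9211 rad.
Then ∠R = π − ∠P − ∠Q ≈ 1.1891 rad.
Law of sines gives r = p·sin R/sin P ≈ 29.16.
Circumradius = p/(2 sin P) ≈ 15.711.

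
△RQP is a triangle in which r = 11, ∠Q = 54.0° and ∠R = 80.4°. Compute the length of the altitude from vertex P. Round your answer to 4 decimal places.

8.8992

The third angle is ∠P = 180° − ∠R − ∠Q = 45.60°.
Law of sines: q = r·sin Q/sin R ≈ 9.0256.
Law of sines: p = r·sin P/sin R ≈ 7.9708.
Area = ½·r·q·sin P ≈ 35.467.
The altitude from P has length 2·area/p ≈ 8.8992.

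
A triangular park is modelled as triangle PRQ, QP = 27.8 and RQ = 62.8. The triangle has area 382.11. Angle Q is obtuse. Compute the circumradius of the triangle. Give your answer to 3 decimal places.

From area = ½·RQ·QP·sin Q, we get sin Q = 2·area/(RQ·QP) ≈ 0.43774.
Taking the obtuse solution, ∠Q ≈ 154.04°.
Law of cosines then gives PR ≈ 88.634.
Circumradius = PR/(2 sin Q) ≈ 101.24.

101.241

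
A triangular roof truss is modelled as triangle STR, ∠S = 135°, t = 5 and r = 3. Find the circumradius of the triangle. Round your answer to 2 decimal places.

By the law of cosines, s² = t² + r² − 2·t·r·cos S = 55.213, so s ≈ 7.4306.
Area = ½·t·r·sin S ≈ 5.3033.
Circumradius = s/(2 sin S) ≈ 5.2542.

5.25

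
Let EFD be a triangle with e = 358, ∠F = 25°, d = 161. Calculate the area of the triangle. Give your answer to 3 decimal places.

12179.436

Area = ½·d·e·sin F ≈ 12179.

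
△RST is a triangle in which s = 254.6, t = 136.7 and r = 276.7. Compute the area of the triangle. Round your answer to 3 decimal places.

17315.073

Semiperimeter p = (276.7 + 254.6 + 136.7)/2 = 334.
Heron's formula: area = √(334·57.3·79.4·197.3) ≈ 17315.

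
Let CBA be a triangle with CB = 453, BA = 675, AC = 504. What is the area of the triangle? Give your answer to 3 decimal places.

Semiperimeter s = (675 + 504 + 453)/2 = 816.
Heron's formula: area = √(816·141·312·363) ≈ 1.1415e+05.

area ≈ 114152.452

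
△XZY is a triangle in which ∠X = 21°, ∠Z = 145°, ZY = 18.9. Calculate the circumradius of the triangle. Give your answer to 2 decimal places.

R ≈ 26.37

The third angle is ∠Y = 180° − ∠X − ∠Z = 14.00°.
Law of sines: YX = ZY·sin Z/sin X ≈ 30.25.
Law of sines: XZ = ZY·sin Y/sin X ≈ 12.759.
Circumradius = ZY/(2 sin X) ≈ 26.37.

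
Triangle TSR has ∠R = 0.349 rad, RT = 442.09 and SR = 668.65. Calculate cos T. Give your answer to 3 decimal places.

By the law of cosines, TS² = SR² + RT² − 2·SR·RT·cos R = 86970, so TS ≈ 294.91.
Law of cosines again: cos T = (RT² + TS² − SR²)/(2·RT·TS) ≈ -0.63156, so ∠T ≈ 2.254 rad.

cos T ≈ -0.632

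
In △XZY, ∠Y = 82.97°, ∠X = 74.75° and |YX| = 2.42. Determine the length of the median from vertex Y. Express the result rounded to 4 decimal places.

The third angle is ∠Z = 180° − ∠Y − ∠X = 22.28°.
Law of sines: |ZY| = |YX|·sin X/sin Z ≈ 6.1582.
Law of sines: |XZ| = |YX|·sin Y/sin Z ≈ 6.335.
Median from Y: ½√(2·|ZY|² + 2·|YX|² − |XZ|²) ≈ 3.4434.

m_Y ≈ 3.4434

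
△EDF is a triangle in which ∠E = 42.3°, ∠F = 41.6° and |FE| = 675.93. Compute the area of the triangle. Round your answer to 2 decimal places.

area ≈ 102655.54

The third angle is ∠D = 180° − ∠F − ∠E = 96.10°.
Law of sines: |DF| = |FE|·sin E/sin D ≈ 457.5.
Law of sines: |ED| = |FE|·sin F/sin D ≈ 451.32.
Area = ½·|FE|·|DF|·sin F ≈ 1.0266e+05.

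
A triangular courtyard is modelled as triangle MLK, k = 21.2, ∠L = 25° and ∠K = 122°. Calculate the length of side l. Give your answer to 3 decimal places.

The third angle is ∠M = 180° − ∠L − ∠K = 33.00°.
Law of sines: l = k·sin L/sin K ≈ 10.565.

10.565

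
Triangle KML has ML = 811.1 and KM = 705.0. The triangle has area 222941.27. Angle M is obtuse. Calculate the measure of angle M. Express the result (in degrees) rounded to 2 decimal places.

From area = ½·KM·ML·sin M, we get sin M = 2·area/(KM·ML) ≈ 0.77975.
Taking the obtuse solution, ∠M ≈ 128.76°.

128.76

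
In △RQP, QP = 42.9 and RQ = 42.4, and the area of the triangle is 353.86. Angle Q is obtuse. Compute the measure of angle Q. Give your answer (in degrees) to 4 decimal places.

From area = ½·RQ·QP·sin Q, we get sin Q = 2·area/(RQ·QP) ≈ 0.38908.
Taking the obtuse solution, ∠Q ≈ 157.10°.

157.1028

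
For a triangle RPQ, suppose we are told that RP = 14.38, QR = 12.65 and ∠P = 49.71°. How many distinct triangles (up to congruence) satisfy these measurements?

RP·sin P = 14.38·sin(49.71°) ≈ 10.97.
Since RP sin P < QR < RP (10.97 < 12.65 < 14.38), two triangles exist.

2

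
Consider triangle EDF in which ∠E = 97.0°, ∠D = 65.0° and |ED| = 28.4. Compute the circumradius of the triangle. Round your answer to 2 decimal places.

R ≈ 45.95

The third angle is ∠F = 180° − ∠E − ∠D = 18.00°.
Law of sines: |DF| = |ED|·sin E/sin F ≈ 91.219.
Law of sines: |FE| = |ED|·sin D/sin F ≈ 83.294.
Circumradius = |ED|/(2 sin F) ≈ 45.952.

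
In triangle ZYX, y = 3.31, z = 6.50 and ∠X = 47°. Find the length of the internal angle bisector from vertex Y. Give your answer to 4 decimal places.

By the law of cosines, x² = z² + y² − 2·z·y·cos X = 23.86, so x ≈ 4.8846.
Law of cosines again: cos Y = (x² + z² − y²)/(2·x·z) ≈ 0.86856, so ∠Y ≈ 29.71°.
The bisector from Y has length 2·x·z·cos(∠Y/2)/(x+z) ≈ 5.3913.

5.3913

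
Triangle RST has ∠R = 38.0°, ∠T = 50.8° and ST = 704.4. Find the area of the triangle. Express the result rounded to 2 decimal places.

The third angle is ∠S = 180° − ∠T − ∠R = 91.20°.
Law of sines: TR = ST·sin S/sin R ≈ 1143.9.
Law of sines: RS = ST·sin T/sin R ≈ 886.64.
Area = ½·ST·TR·sin T ≈ 3.1221e+05.

312206.58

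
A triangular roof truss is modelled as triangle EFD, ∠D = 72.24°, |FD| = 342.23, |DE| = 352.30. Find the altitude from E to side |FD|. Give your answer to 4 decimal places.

By the law of cosines, |EF|² = |FD|² + |DE|² − 2·|FD|·|DE|·cos D = 1.6768e+05, so |EF| ≈ 409.49.
Area = ½·|FD|·|DE|·sin D ≈ 57411.
The altitude from E has length 2·area/|FD| ≈ 335.51.

h_E ≈ 335.5103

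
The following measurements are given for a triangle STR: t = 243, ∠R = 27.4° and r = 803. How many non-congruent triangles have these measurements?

1

t·sin R = 243·sin(27.4°) ≈ 111.8.
Since r ≥ t, exactly one triangle exists.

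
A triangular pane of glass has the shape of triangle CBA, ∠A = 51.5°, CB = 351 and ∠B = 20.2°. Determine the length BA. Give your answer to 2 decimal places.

The third angle is ∠C = 180° − ∠B − ∠A = 108.30°.
Law of sines: BA = CB·sin C/sin A ≈ 425.82.

425.82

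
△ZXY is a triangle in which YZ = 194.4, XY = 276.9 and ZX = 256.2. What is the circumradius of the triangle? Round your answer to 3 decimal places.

By the law of cosines, cos Z = (YZ² + ZX² − XY²) / (2·YZ·ZX) ≈ 0.26861, so ∠Z ≈ 1.2988 rad.
Circumradius = XY/(2 sin Z) ≈ 143.73.

143.732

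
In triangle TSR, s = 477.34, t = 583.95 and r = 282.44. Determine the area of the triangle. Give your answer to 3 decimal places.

66891.683

Semiperimeter p = (583.95 + 477.34 + 282.44)/2 = 671.87.
Heron's formula: area = √(671.87·87.915·194.53·389.43) ≈ 66892.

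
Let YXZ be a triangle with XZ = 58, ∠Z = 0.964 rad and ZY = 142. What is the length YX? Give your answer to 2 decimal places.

118.89

By the law of cosines, YX² = XZ² + ZY² − 2·XZ·ZY·cos Z = 14135, so YX ≈ 118.89.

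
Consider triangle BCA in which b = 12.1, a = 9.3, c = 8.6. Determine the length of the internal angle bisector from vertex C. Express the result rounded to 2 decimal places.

By the law of cosines, cos C = (a² + b² − c²) / (2·a·b) ≈ 0.70621, so ∠C ≈ 45.07°.
The bisector from C has length 2·a·b·cos(∠C/2)/(a+b) ≈ 9.7137.

t_C ≈ 9.71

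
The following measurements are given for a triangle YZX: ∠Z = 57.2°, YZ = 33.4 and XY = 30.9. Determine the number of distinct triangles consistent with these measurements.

YZ·sin Z = 33.4·sin(57.2°) ≈ 28.07.
Since YZ sin Z < XY < YZ (28.07 < 30.9 < 33.4), two triangles exist.

2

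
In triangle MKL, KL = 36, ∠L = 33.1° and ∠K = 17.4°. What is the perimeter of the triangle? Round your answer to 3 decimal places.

The third angle is ∠M = 180° − ∠K − ∠L = 129.50°.
Law of sines: LM = KL·sin K/sin M ≈ 13.952.
Law of sines: MK = KL·sin L/sin M ≈ 25.478.
Semiperimeter s = (36+13.952+25.478)/2 = 37.715.
Perimeter = 36 + 13.952 + 25.478 = 75.43.

perimeter ≈ 75.430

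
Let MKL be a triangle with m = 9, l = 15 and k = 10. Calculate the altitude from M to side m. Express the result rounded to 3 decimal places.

Semiperimeter s = (9 + 10 + 15)/2 = 17.
Heron's formula: area = √(17·8·7·2) ≈ 43.635.
The altitude from M has length 2·area/m ≈ 9.6966.

h_M ≈ 9.697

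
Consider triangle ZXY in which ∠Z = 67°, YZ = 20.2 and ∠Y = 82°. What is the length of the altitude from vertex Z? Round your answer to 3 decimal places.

The third angle is ∠X = 180° − ∠Y − ∠Z = 31.00°.
Law of sines: XY = YZ·sin Z/sin X ≈ 36.103.
Law of sines: ZX = YZ·sin Y/sin X ≈ 38.839.
Area = ½·YZ·XY·sin Y ≈ 361.09.
The altitude from Z has length 2·area/XY ≈ 20.003.

h_Z ≈ 20.003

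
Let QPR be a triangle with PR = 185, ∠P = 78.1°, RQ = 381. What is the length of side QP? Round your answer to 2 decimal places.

Law of sines: sin Q = PR·sin P/RQ ≈ 0.47513.
Since RQ ≥ PR, only the acute value applies: ∠Q ≈ 28.37°.
Then ∠R = 180° − ∠P − ∠Q ≈ 73.53°.
Law of sines gives QP = RQ·sin R/sin P ≈ 373.4.

373.40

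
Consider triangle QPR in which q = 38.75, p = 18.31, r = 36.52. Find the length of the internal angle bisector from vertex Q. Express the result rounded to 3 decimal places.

t_Q ≈ 18.295

By the law of cosines, cos Q = (p² + r² − q²) / (2·p·r) ≈ 0.12517, so ∠Q ≈ 82.81°.
The bisector from Q has length 2·p·r·cos(∠Q/2)/(p+r) ≈ 18.295.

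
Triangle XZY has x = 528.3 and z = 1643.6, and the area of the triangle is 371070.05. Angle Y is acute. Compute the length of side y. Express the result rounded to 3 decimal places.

1441.865

From area = ½·x·z·sin Y, we get sin Y = 2·area/(x·z) ≈ 0.85469.
Taking the acute solution, ∠Y ≈ 1.025 rad.
Law of cosines then gives y ≈ 1441.9.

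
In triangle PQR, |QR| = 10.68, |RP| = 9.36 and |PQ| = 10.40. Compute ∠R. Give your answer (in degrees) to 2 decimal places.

∠R ≈ 62.11°

By the law of cosines, cos R = (|QR|² + |RP|² − |PQ|²) / (2·|QR|·|RP|) ≈ 0.46772, so ∠R ≈ 62.11°.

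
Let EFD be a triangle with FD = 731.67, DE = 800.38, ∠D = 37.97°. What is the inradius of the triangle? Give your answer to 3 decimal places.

177.079

By the law of cosines, EF² = FD² + DE² − 2·FD·DE·cos D = 2.5263e+05, so EF ≈ 502.62.
Area = ½·FD·DE·sin D ≈ 1.8015e+05.
Semiperimeter s = (731.67+800.38+502.62)/2 = 1017.3.
Inradius = area/s = 1.8015e+05/1017.3 ≈ 177.08.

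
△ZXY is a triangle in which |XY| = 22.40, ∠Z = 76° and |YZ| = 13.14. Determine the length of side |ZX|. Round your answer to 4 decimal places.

21.5964

Law of sines: sin X = |YZ|·sin Z/|XY| ≈ 0.56918.
Since |XY| ≥ |YZ|, only the acute value applies: ∠X ≈ 34.69°.
Then ∠Y = 180° − ∠Z − ∠X ≈ 69.31°.
Law of sines gives |ZX| = |XY|·sin Y/sin Z ≈ 21.596.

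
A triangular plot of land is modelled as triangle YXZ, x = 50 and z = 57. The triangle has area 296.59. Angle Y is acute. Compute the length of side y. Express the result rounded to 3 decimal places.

From area = ½·x·z·sin Y, we get sin Y = 2·area/(x·z) ≈ 0.20813.
Taking the acute solution, ∠Y ≈ 12.01°.
Law of cosines then gives y ≈ 13.184.

13.184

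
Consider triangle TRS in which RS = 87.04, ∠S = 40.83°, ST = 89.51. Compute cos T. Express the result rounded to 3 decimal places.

By the law of cosines, TR² = RS² + ST² − 2·RS·ST·cos S = 3797.9, so TR ≈ 61.627.
Law of cosines again: cos T = (ST² + TR² − RS²)/(2·ST·TR) ≈ 0.38377, so ∠T ≈ 67.43°.

cos T ≈ 0.384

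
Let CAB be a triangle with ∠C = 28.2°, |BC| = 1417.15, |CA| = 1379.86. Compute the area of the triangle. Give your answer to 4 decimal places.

462029.0911

Area = ½·|BC|·|CA|·sin C ≈ 4.6203e+05.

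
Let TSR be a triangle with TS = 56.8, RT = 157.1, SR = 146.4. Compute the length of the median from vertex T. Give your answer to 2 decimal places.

m_T ≈ 92.71

Median from T: ½√(2·RT² + 2·TS² − SR²) ≈ 92.71.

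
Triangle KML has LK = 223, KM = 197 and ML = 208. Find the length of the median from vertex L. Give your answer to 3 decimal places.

Median from L: ½√(2·ML² + 2·LK² − KM²) ≈ 191.82.

m_L ≈ 191.818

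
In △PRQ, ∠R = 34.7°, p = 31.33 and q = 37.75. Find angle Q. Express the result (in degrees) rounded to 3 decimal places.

By the law of cosines, r² = q² + p² − 2·q·p·cos R = 461.92, so r ≈ 21.492.
Law of cosines again: cos Q = (p² + r² − q²)/(2·p·r) ≈ 0.01368, so ∠Q ≈ 89.22°.

89.216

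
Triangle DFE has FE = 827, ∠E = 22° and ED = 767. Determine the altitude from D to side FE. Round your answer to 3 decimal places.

By the law of cosines, DF² = FE² + ED² − 2·FE·ED·cos E = 95976, so DF ≈ 309.8.
Area = ½·FE·ED·sin E ≈ 1.1881e+05.
The altitude from D has length 2·area/FE ≈ 287.32.

287.323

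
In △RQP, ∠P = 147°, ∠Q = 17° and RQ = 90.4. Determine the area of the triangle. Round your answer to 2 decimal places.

The third angle is ∠R = 180° − ∠Q − ∠P = 16.00°.
Law of sines: QP = RQ·sin R/sin P ≈ 45.751.
Law of sines: PR = RQ·sin Q/sin P ≈ 48.528.
Area = ½·RQ·QP·sin Q ≈ 604.6.

area ≈ 604.60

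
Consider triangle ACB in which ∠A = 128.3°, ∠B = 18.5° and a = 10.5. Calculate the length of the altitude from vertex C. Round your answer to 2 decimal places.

3.33

The third angle is ∠C = 180° − ∠B − ∠A = 33.20°.
Law of sines: c = a·sin C/sin A ≈ 7.3262.
Law of sines: b = a·sin B/sin A ≈ 4.2454.
Area = ½·a·c·sin B ≈ 12.204.
The altitude from C has length 2·area/c ≈ 3.3317.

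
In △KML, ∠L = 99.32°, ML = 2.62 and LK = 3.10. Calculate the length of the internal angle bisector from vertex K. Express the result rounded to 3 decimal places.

t_K ≈ 3.447

By the law of cosines, KM² = ML² + LK² − 2·ML·LK·cos L = 19.105, so KM ≈ 4.3709.
Law of cosines again: cos K = (LK² + KM² − ML²)/(2·LK·KM) ≈ 0.80630, so ∠K ≈ 36.26°.
The bisector from K has length 2·LK·KM·cos(∠K/2)/(LK+KM) ≈ 3.4472.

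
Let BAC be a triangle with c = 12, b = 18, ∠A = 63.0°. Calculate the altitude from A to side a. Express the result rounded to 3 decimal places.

By the law of cosines, a² = c² + b² − 2·c·b·cos A = 271.88, so a ≈ 16.489.
Area = ½·c·b·sin A ≈ 96.229.
The altitude from A has length 2·area/a ≈ 11.672.

11.672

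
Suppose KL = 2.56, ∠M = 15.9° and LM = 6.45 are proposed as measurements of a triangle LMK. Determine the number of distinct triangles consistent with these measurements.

2

LM·sin M = 6.45·sin(15.9°) ≈ 1.767.
Since LM sin M < KL < LM (1.767 < 2.56 < 6.45), two triangles exist.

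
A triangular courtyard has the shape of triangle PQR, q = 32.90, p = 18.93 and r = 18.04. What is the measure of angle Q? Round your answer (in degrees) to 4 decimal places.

125.7070

By the law of cosines, cos Q = (r² + p² − q²) / (2·r·p) ≈ -0.58364, so ∠Q ≈ 125.71°.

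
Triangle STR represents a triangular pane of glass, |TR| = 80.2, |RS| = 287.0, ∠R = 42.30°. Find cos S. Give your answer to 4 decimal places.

By the law of cosines, |ST|² = |TR|² + |RS|² − 2·|TR|·|RS|·cos R = 54752, so |ST| ≈ 233.99.
Law of cosines again: cos S = (|RS|² + |ST|² − |TR|²)/(2·|RS|·|ST|) ≈ 0.97303, so ∠S ≈ 13.34°.

cos S ≈ 0.9730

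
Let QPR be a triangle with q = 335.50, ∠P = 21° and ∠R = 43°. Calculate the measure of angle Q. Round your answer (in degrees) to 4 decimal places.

∠Q ≈ 116.0000°

The third angle is ∠Q = 180° − ∠P − ∠R = 116.00°.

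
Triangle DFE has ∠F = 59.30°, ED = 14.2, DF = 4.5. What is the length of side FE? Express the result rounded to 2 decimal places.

Law of sines: sin E = DF·sin F/ED ≈ 0.27249.
Since ED ≥ DF, only the acute value applies: ∠E ≈ 15.81°.
Then ∠D = 180° − ∠F − ∠E ≈ 104.89°.
Law of sines gives FE = ED·sin D/sin F ≈ 15.96.

15.96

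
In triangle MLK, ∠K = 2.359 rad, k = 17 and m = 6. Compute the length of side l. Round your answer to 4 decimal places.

12.2106

Law of sines: sin M = m·sin K/k ≈ 0.24887.
Since k ≥ m, only the acute value applies: ∠M ≈ 0.252 rad.
Then ∠L = π − ∠K − ∠M ≈ 0.531 rad.
Law of sines gives l = k·sin L/sin K ≈ 12.211.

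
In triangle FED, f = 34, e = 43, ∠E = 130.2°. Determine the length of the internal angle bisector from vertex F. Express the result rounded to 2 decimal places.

18.16

Law of sines: sin F = f·sin E/e ≈ 0.60393.
Since e ≥ f, only the acute value applies: ∠F ≈ 37.15°.
Then ∠D = 180° − ∠E − ∠F ≈ 12.65°.
Law of sines gives d = e·sin D/sin E ≈ 12.327.
The bisector from F has length 2·e·d·cos(∠F/2)/(e+d) ≈ 18.163.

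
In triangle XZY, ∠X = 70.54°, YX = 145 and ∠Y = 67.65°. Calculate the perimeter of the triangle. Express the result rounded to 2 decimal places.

perimeter ≈ 551.24

The third angle is ∠Z = 180° − ∠Y − ∠X = 41.81°.
Law of sines: ZY = YX·sin X/sin Z ≈ 205.08.
Law of sines: XZ = YX·sin Y/sin Z ≈ 201.16.
Semiperimeter s = (205.08+145+201.16)/2 = 275.62.
Perimeter = 205.08 + 145 + 201.16 = 551.24.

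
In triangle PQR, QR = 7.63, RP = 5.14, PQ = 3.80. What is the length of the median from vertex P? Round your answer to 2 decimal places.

2.42

Median from P: ½√(2·RP² + 2·PQ² − QR²) ≈ 2.424.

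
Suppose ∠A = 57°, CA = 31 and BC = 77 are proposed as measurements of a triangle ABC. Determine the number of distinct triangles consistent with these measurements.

CA·sin A = 31·sin(57°) ≈ 26.
Since BC ≥ CA, exactly one triangle exists.

1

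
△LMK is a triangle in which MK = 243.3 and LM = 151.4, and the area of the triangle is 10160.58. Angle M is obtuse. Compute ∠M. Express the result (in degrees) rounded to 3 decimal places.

∠M ≈ 146.518°

From area = ½·LM·MK·sin M, we get sin M = 2·area/(LM·MK) ≈ 0.55167.
Taking the obtuse solution, ∠M ≈ 146.52°.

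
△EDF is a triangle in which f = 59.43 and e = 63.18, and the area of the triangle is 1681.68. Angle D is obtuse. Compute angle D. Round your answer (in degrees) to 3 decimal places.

∠D ≈ 116.395°

From area = ½·f·e·sin D, we get sin D = 2·area/(f·e) ≈ 0.89575.
Taking the obtuse solution, ∠D ≈ 116.39°.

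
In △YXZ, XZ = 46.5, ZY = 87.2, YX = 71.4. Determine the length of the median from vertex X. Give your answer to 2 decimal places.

m_X ≈ 41.58

Median from X: ½√(2·YX² + 2·XZ² − ZY²) ≈ 41.583.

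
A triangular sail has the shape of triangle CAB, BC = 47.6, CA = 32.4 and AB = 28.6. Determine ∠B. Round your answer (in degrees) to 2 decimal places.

By the law of cosines, cos B = (AB² + BC² − CA²) / (2·AB·BC) ≈ 0.74703, so ∠B ≈ 41.67°.

∠B ≈ 41.67°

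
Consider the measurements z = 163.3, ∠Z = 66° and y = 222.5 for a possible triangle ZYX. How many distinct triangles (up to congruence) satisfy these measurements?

y·sin Z = 222.5·sin(66°) ≈ 203.3.
Since z = 163.3 < 203.3 = y sin Z, no triangle exists.

0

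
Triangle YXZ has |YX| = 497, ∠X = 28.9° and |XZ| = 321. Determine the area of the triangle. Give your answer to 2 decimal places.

Area = ½·|YX|·|XZ|·sin X ≈ 38551.

area ≈ 38550.71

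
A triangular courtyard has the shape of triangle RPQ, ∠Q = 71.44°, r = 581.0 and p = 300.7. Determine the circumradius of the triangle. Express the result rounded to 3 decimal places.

296.848

By the law of cosines, q² = r² + p² − 2·r·p·cos Q = 3.1676e+05, so q ≈ 562.82.
Area = ½·r·p·sin Q ≈ 82810.
Circumradius = q/(2 sin Q) ≈ 296.85.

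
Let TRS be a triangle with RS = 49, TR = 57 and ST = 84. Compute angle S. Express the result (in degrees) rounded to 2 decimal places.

By the law of cosines, cos S = (RS² + ST² − TR²) / (2·RS·ST) ≈ 0.75413, so ∠S ≈ 41.05°.

41.05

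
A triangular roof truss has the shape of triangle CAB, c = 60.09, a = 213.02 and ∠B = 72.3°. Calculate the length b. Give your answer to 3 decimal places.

By the law of cosines, b² = c² + a² − 2·c·a·cos B = 41205, so b ≈ 202.99.

202.990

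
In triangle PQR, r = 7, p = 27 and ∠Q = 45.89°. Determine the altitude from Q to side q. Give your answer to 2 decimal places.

h_Q ≈ 5.98

By the law of cosines, q² = r² + p² − 2·r·p·cos Q = 514.9, so q ≈ 22.691.
Area = ½·r·p·sin Q ≈ 67.851.
The altitude from Q has length 2·area/q ≈ 5.9804.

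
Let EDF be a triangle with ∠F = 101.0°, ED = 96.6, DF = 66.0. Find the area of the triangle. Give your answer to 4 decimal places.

Law of sines: sin E = DF·sin F/ED ≈ 0.67068.
Since ED ≥ DF, only the acute value applies: ∠E ≈ 42.12°.
Then ∠D = 180° − ∠F − ∠E ≈ 36.88°.
Law of sines gives FE = ED·sin D/sin F ≈ 59.06.
Area = ½·ED·DF·sin D ≈ 1913.2.

1913.1593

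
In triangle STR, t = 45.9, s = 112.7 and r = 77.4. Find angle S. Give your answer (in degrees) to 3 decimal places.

∠S ≈ 130.385°

By the law of cosines, cos S = (t² + r² − s²) / (2·t·r) ≈ -0.64793, so ∠S ≈ 130.39°.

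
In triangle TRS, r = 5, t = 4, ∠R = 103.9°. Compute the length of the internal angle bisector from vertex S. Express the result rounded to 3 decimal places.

Law of sines: sin T = t·sin R/r ≈ 0.77657.
Since r ≥ t, only the acute value applies: ∠T ≈ 50.95°.
Then ∠S = 180° − ∠R − ∠T ≈ 25.15°.
Law of sines gives s = r·sin S/sin R ≈ 2.1892.
The bisector from S has length 2·t·r·cos(∠S/2)/(t+r) ≈ 4.3378.

t_S ≈ 4.338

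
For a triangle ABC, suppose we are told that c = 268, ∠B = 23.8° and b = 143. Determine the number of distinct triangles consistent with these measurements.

c·sin B = 268·sin(23.8°) ≈ 108.2.
Since c sin B < b < c (108.2 < 143 < 268), two triangles exist.

2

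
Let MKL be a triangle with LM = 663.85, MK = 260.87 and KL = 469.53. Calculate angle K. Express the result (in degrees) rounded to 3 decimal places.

∠K ≈ 128.406°

By the law of cosines, cos K = (MK² + KL² − LM²) / (2·MK·KL) ≈ -0.62123, so ∠K ≈ 128.41°.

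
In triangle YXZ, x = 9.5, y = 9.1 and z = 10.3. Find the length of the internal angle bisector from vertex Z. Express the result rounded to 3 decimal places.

7.742

By the law of cosines, cos Z = (y² + x² − z²) / (2·y·x) ≈ 0.38733, so ∠Z ≈ 67.21°.
The bisector from Z has length 2·y·x·cos(∠Z/2)/(y+x) ≈ 7.7421.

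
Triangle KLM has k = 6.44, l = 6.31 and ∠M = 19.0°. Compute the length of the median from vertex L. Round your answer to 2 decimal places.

m_L ≈ 3.61

By the law of cosines, m² = k² + l² − 2·k·l·cos M = 4.4448, so m ≈ 2.1083.
Median from L: ½√(2·m² + 2·k² − l²) ≈ 3.6063.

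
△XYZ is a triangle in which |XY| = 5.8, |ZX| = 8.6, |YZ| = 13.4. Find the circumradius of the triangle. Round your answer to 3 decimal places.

R ≈ 9.674

By the law of cosines, cos X = (|ZX|² + |XY|² − |YZ|²) / (2·|ZX|·|XY|) ≈ -0.72133, so ∠X ≈ 2.377 rad.
Circumradius = |YZ|/(2 sin X) ≈ 9.6738.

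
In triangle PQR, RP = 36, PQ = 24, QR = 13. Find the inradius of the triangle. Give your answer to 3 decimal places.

Semiperimeter s = (13 + 36 + 24)/2 = 36.5.
Heron's formula: area = √(36.5·23.5·0.5·12.5) ≈ 73.218.
Inradius = area/s = 73.218/36.5 ≈ 2.006.

2.006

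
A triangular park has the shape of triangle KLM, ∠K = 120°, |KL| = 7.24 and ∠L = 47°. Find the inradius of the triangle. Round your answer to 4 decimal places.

The third angle is ∠M = 180° − ∠K − ∠L = 13.00°.
Law of sines: |LM| = |KL|·sin K/sin M ≈ 27.873.
Law of sines: |MK| = |KL|·sin L/sin M ≈ 23.538.
Area = ½·|KL|·|LM|·sin L ≈ 73.793.
Semiperimeter s = (27.873+23.538+7.24)/2 = 29.326.
Inradius = area/s = 73.793/29.326 ≈ 2.5163.

r ≈ 2.5163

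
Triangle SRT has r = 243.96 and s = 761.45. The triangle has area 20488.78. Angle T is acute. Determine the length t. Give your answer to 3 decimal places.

From area = ½·s·r·sin T, we get sin T = 2·area/(s·r) ≈ 0.22059.
Taking the acute solution, ∠T ≈ 12.74°.
Law of cosines then gives t ≈ 526.26.

526.258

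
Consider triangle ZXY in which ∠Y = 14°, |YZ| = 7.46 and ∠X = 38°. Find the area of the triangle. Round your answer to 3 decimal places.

8.616

The third angle is ∠Z = 180° − ∠X − ∠Y = 128.00°.
Law of sines: |XY| = |YZ|·sin Z/sin X ≈ 9.5484.
Law of sines: |ZX| = |YZ|·sin Y/sin X ≈ 2.9314.
Area = ½·|YZ|·|XY|·sin Y ≈ 8.6161.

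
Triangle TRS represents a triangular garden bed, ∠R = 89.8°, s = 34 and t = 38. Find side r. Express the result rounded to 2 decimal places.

By the law of cosines, r² = s² + t² − 2·s·t·cos R = 2591, so r ≈ 50.902.

50.90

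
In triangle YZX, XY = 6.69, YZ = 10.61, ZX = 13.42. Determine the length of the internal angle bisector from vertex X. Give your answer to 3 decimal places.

8.049

By the law of cosines, cos X = (ZX² + XY² − YZ²) / (2·ZX·XY) ≈ 0.62531, so ∠X ≈ 51.30°.
The bisector from X has length 2·ZX·XY·cos(∠X/2)/(ZX+XY) ≈ 8.0491.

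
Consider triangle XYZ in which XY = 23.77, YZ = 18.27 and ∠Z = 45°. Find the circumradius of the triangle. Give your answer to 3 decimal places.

16.808

Law of sines: sin X = YZ·sin Z/XY ≈ 0.54349.
Since XY ≥ YZ, only the acute value applies: ∠X ≈ 32.92°.
Then ∠Y = 180° − ∠Z − ∠X ≈ 102.08°.
Law of sines gives ZX = XY·sin Y/sin Z ≈ 32.872.
Circumradius = XY/(2 sin Z) ≈ 16.808.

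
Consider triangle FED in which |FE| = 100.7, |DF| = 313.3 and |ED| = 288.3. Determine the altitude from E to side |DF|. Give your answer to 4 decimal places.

Semiperimeter s = (288.3 + 313.3 + 100.7)/2 = 351.15.
Heron's formula: area = √(351.15·62.85·37.85·250.45) ≈ 14464.
The altitude from E has length 2·area/|DF| ≈ 92.334.

92.3341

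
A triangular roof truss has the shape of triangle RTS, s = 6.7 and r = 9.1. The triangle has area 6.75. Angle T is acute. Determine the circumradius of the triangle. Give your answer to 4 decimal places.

From area = ½·s·r·sin T, we get sin T = 2·area/(s·r) ≈ 0.22142.
Taking the acute solution, ∠T ≈ 12.79°.
Law of cosines then gives t ≈ 2.9642.
Circumradius = t/(2 sin T) ≈ 6.6937.

6.6937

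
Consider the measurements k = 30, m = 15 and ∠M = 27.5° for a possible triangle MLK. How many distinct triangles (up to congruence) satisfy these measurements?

k·sin M = 30·sin(27.5°) ≈ 13.85.
Since k sin M < m < k (13.85 < 15 < 30), two triangles exist.

2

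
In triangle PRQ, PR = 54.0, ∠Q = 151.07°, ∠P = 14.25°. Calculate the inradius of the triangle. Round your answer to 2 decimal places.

r ≈ 3.43

The third angle is ∠R = 180° − ∠Q − ∠P = 14.68°.
Law of sines: RQ = PR·sin P/sin Q ≈ 27.478.
Law of sines: QP = PR·sin R/sin Q ≈ 28.289.
Area = ½·PR·RQ·sin R ≈ 188.01.
Semiperimeter s = (27.478+28.289+54)/2 = 54.884.
Inradius = area/s = 188.01/54.884 ≈ 3.4257.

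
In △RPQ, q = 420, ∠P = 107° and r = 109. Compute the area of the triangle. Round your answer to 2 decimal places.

Area = ½·q·r·sin P ≈ 21890.

area ≈ 21889.82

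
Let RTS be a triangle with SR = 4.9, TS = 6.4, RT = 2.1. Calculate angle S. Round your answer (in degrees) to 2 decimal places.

By the law of cosines, cos S = (TS² + SR² − RT²) / (2·TS·SR) ≈ 0.96556, so ∠S ≈ 15.08°.

∠S ≈ 15.08°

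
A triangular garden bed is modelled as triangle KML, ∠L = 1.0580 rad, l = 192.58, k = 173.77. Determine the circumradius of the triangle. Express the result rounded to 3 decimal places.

R ≈ 110.503

Law of sines: sin K = k·sin L/l ≈ 0.78627.
Since l ≥ k, only the acute value applies: ∠K ≈ 0.9047 rad.
Then ∠M = π − ∠L − ∠K ≈ 1.1789 rad.
Law of sines gives m = l·sin M/sin L ≈ 204.25.
Circumradius = l/(2 sin L) ≈ 110.5.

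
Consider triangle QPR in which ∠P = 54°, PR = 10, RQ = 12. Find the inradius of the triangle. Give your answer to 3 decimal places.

r ≈ 3.246

Law of sines: sin Q = PR·sin P/RQ ≈ 0.67418.
Since RQ ≥ PR, only the acute value applies: ∠Q ≈ 42.39°.
Then ∠R = 180° − ∠P − ∠Q ≈ 83.61°.
Law of sines gives QP = RQ·sin R/sin P ≈ 14.741.
Area = ½·RQ·PR·sin R ≈ 59.627.
Semiperimeter s = (10+12+14.741)/2 = 18.37.
Inradius = area/s = 59.627/18.37 ≈ 3.2458.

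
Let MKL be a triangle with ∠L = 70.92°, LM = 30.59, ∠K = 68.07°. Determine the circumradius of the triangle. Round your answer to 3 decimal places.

The third angle is ∠M = 180° − ∠K − ∠L = 41.01°.
Law of sines: KL = LM·sin M/sin K ≈ 21.639.
Law of sines: MK = LM·sin L/sin K ≈ 31.165.
Circumradius = LM/(2 sin K) ≈ 16.488.

R ≈ 16.488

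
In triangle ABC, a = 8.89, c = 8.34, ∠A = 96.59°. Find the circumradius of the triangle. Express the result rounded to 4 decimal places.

Law of sines: sin C = c·sin A/a ≈ 0.93193.
Since a ≥ c, only the acute value applies: ∠C ≈ 68.74°.
Then ∠B = 180° − ∠A − ∠C ≈ 14.67°.
Law of sines gives b = a·sin B/sin A ≈ 2.2666.
Circumradius = a/(2 sin A) ≈ 4.4746.

R ≈ 4.4746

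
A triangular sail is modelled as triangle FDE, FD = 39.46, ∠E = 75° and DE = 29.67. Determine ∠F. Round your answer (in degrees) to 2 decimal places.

46.58

Law of sines: sin F = DE·sin E/FD ≈ 0.72628.
Since FD ≥ DE, only the acute value applies: ∠F ≈ 46.58°.
Then ∠D = 180° − ∠E − ∠F ≈ 58.42°.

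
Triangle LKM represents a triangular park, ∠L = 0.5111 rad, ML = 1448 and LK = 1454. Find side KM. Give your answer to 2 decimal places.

By the law of cosines, KM² = ML² + LK² − 2·ML·LK·cos L = 5.3814e+05, so KM ≈ 733.58.

733.58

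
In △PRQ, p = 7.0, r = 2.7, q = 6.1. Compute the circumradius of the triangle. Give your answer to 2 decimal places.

3.53

By the law of cosines, cos P = (r² + q² − p²) / (2·r·q) ≈ -0.13661, so ∠P ≈ 97.85°.
Circumradius = p/(2 sin P) ≈ 3.5331.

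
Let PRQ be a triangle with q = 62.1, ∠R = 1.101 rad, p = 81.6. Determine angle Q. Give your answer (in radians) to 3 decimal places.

By the law of cosines, r² = q² + p² − 2·q·p·cos R = 5926.9, so r ≈ 76.987.
Law of cosines again: cos Q = (p² + r² − q²)/(2·p·r) ≈ 0.69476, so ∠Q ≈ 0.803 rad.

∠Q ≈ 0.803 rad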